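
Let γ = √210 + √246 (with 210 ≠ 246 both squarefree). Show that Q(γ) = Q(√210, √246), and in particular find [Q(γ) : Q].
[Q(γ) : Q] = 4 (equivalently, Q(γ) = Q(√210, √246))

Obviously Q(γ) ⊆ Q(√210, √246), and [Q(√210, √246):Q] = 4 (since 210, 246 are distinct squarefree integers > 1 with 51660 not a perfect square). To show equality we compute the minimal polynomial of γ. From γ = √210 + √246: γ^2 = 210 + 2√(51660) + 246 = 456 + 2√(51660), so γ^2 - 456 = 2√(51660); squaring, (γ^2 - 456)^2 = 4·51660, i.e. γ^4 - 912γ^2 + 207936 - 206640 = 0, i.e. γ^4 - 912γ^2 + 1296 = 0. So γ is a root of x^4 - 912x^2 + 1296. This polynomial is irreducible over Q: it has no rational root (each ±√210 ± √246 is irrational), and any factorization into two quadratics over Q would force √(51660) ∈ Q (pairing opposite roots) or √210, √246 ∈ Q (other pairings), all impossible. Hence [Q(γ):Q] = 4 = [Q(√210, √246):Q], so Q(γ) = Q(√210, √246).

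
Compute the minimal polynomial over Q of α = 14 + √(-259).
m_α(x) = x^2 - 28x + 455

From α - 14 = √(-259), squaring gives (α - 14)^2 = -259, i.e. α^2 - 28α + 196 = -259, so α^2 - 28α + 455 = 0. The discriminant of x^2 - 28x + 455 is (-28)^2 - 4·(455) = 784 - 1820 = -1036, and 4·(-259) is not a perfect square in Q since -259 is squarefree and ≠ 1. Hence x^2 - 28x + 455 is irreducible over Q and is the minimal polynomial of α.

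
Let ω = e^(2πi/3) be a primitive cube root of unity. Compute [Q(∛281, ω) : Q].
[Q(∛281, ω) : Q] = 6

[Q(∛281):Q] = 3 (min poly x^3 - 281, irreducible since 281 is not a perfect cube). [Q(ω):Q] = 2 (min poly x^2 + x + 1). Since Q(∛281) ⊂ R and ω ∉ R, we have ω ∉ Q(∛281), so x^2 + x + 1 remains irreducible over Q(∛281) and [Q(∛281, ω) : Q(∛281)] = 2. By the tower law, [Q(∛281, ω) : Q] = 3 · 2 = 6. (In fact Q(∛281, ω) is the splitting field of x^3 - 281 over Q.)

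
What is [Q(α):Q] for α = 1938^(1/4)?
[Q(α):Q] = 4

α is a root of x^4 - 1938. By Eisenstein's criterion at the prime p = 2 (which divides the constant term 1938 but p^2 = 4 does not, since 1938 is squarefree), x^4 - 1938 is irreducible over Q. Hence [Q(α):Q] = 4.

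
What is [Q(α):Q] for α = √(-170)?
[Q(α):Q] = 2

[Q(α):Q] equals the degree of the minimal polynomial of α. Here α^2 = -170 and x^2 + 170 is irreducible (d = -170 is squarefree, ≠ 1, hence not a square), so deg(m_α) = 2. Thus [Q(α):Q] = 2.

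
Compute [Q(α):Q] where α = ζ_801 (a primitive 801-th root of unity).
[Q(α):Q] = 528

The minimal polynomial of ζ_801 over Q is the 801-th cyclotomic polynomial Φ_801(x), which is irreducible over Q and has degree φ(801) = 528. Hence [Q(α):Q] = φ(801) = 528.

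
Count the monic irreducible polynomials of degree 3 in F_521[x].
There are 47140080 monic irreducible polynomials of degree 3 over F_521

Each element of F_{521^3} that lies in no proper subfield is a root of exactly one monic irreducible of degree 3 over F_521, and each such polynomial has 3 distinct roots in F_{521^3}. By Möbius inversion the count is N_521(3) = (1/3) Σ_{d|3} μ(3/d) · 521^d = (1/3)(μ(3)·521^1 + μ(1)·521^3) = 141420240/3 = 47140080.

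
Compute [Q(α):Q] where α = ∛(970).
[Q(α):Q] = 3

The minimal polynomial of α is x^3 - 970, irreducible over Q since 970 is not a perfect cube (so x^3 - 970 has no rational root). Hence [Q(α):Q] = deg(m_α) = 3.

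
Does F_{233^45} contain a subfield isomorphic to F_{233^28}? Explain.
No: F_{233^28} is not a subfield of F_{233^45}

F_{p^m} embeds in F_{p^n} iff m | n. Here 28 ∤ 45 (since 45 = 1·28 + 17 with remainder 17 ≠ 0), so F_{233^28} is not a subfield of F_{233^45}. Equivalently: if it were, the tower law would give 28 = [F_{233^28}:F_233] dividing [F_{233^45}:F_233] = 45, contradiction.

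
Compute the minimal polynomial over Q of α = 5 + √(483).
m_α(x) = x^2 - 10x - 458

From α - 5 = √(483), squaring gives (α - 5)^2 = 483, i.e. α^2 - 10α + 25 = 483, so α^2 - 10α - 458 = 0. The discriminant of x^2 - 10x - 458 is (-10)^2 - 4·(-458) = 100 + 1832 = 1932, and 4·(483) is not a perfect square in Q since 483 is squarefree and ≠ 1. Hence x^2 - 10x - 458 is irreducible over Q and is the minimal polynomial of α.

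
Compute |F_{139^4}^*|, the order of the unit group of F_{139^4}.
|F_{139^4}^*| = 373301040

F_{139^4} has 139^4 = 373301041 elements; its multiplicative group consists of all nonzero elements, so |F_{139^4}^*| = 373301041 - 1 = 373301040. (It is cyclic since any finite subgroup of the multiplicative group of a field is cyclic.)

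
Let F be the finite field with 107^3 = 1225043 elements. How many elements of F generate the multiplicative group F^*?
There are φ(1225042) = 471744 primitive elements

F_q^* is cyclic of order q - 1 = 1225042. A cyclic group of order m has exactly φ(m) generators. Here m = 1225042 = 2 · 7 · 13 · 53 · 127, so the number of primitive elements is φ(1225042) = 471744.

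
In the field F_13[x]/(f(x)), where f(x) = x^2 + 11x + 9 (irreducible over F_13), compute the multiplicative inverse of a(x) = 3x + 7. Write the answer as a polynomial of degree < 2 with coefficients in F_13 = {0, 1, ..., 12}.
a(x)^(-1) ≡ 12x (mod f(x))

Since f is irreducible over F_13, F_13[x]/(f) is a field and a(x) ≠ 0 has an inverse. Apply the extended Euclidean algorithm to f(x) and a(x) in F_13[x]: f(x) = (9x)·a(x) + (9). The last nonzero remainder is the constant 9 = gcd(f, a) in F_13. Back-substituting through the division chain expresses 9 = s(x)·a(x) + t(x)·f(x) with s(x) ≡ 4x (mod f), so (4x)·a(x) ≡ 9 (mod f). Multiplying by 9^(-1) ≡ 3 in F_13 gives a(x)^(-1) ≡ 3·(4x) ≡ 12x (mod f). Check: (3x + 7)·(12x) = 10x^2 + 6x ≡ 1 (mod x^2 + 11x + 9).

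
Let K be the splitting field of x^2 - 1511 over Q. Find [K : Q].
[K : Q] = 2

f(x) = x^2 - 1511 factors as (x - √1511)(x + √1511). The splitting field is K = Q(√1511). Since 1511 is squarefree and > 1, it is not a perfect square, so x^2 - 1511 is irreducible over Q and [Q(√1511) : Q] = 2. Hence [K : Q] = 2.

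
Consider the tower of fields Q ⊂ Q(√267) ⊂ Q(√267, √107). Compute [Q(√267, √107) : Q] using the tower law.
[Q(√267, √107) : Q] = 4

[Q(√267):Q] = 2 (min poly x^2 - 267, irreducible since 267 is squarefree > 1). For the top step, suppose √107 ∈ Q(√267), say √107 = c + d√267 with c, d ∈ Q. Squaring: 107 = c^2 + 267d^2 + 2cd√267. Since √267 ∉ Q this forces 2cd = 0. If d = 0 then √107 = c ∈ Q, contradicting 107 squarefree > 1. If c = 0 then 107 = 267d^2, so 267·107 = (267d)^2 is a perfect square in Q — but 267·107 = 28569 is not a perfect square (since 267 and 107 are distinct squarefree integers). Contradiction. Hence √107 ∉ Q(√267), so x^2 - 107 stays irreducible over Q(√267) and [Q(√267, √107) : Q(√267)] = 2. By the tower law, [Q(√267, √107) : Q] = 2 · 2 = 4.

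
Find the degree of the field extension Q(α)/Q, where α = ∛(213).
[Q(α):Q] = 3

The minimal polynomial of α is x^3 - 213, irreducible over Q since 213 is not a perfect cube (so x^3 - 213 has no rational root). Hence [Q(α):Q] = deg(m_α) = 3.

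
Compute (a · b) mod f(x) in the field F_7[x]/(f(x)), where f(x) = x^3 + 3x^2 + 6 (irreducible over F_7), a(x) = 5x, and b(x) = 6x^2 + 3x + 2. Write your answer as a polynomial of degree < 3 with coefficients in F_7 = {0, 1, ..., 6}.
a · b ≡ 2x^2 + 3x + 2 (mod f(x))

Multiply in F_7[x]: a(x)·b(x) = (5x)·(6x^2 + 3x + 2) = 2x^3 + x^2 + 3x. This has degree ≥ 3, so divide by f(x) over F_7: 2x^3 + x^2 + 3x = (2)·(x^3 + 3x^2 + 6) + (2x^2 + 3x + 2). Hence a·b ≡ 2x^2 + 3x + 2 (mod f). (F_7[x]/(f) is a field with 7^3 = 343 elements since f is irreducible of degree 3.)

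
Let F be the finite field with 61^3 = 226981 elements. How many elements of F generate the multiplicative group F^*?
There are φ(226980) = 55296 primitive elements

F_q^* is cyclic of order q - 1 = 226980. A cyclic group of order m has exactly φ(m) generators. Here m = 226980 = 2^2 · 3^2 · 5 · 13 · 97, so the number of primitive elements is φ(226980) = 55296.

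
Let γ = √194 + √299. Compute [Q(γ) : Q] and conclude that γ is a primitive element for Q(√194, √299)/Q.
[Q(γ) : Q] = 4 (equivalently, Q(γ) = Q(√194, √299))

Obviously Q(γ) ⊆ Q(√194, √299), and [Q(√194, √299):Q] = 4 (since 194, 299 are distinct squarefree integers > 1 with 58006 not a perfect square). To show equality we compute the minimal polynomial of γ. From γ = √194 + √299: γ^2 = 194 + 2√(58006) + 299 = 493 + 2√(58006), so γ^2 - 493 = 2√(58006); squaring, (γ^2 - 493)^2 = 4·58006, i.e. γ^4 - 986γ^2 + 243049 - 232024 = 0, i.e. γ^4 - 986γ^2 + 11025 = 0. So γ is a root of x^4 - 986x^2 + 11025. This polynomial is irreducible over Q: it has no rational root (each ±√194 ± √299 is irrational), and any factorization into two quadratics over Q would force √(58006) ∈ Q (pairing opposite roots) or √194, √299 ∈ Q (other pairings), all impossible. Hence [Q(γ):Q] = 4 = [Q(√194, √299):Q], so Q(γ) = Q(√194, √299).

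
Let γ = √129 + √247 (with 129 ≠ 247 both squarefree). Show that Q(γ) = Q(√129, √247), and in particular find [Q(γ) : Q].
[Q(γ) : Q] = 4 (equivalently, Q(γ) = Q(√129, √247))

Obviously Q(γ) ⊆ Q(√129, √247), and [Q(√129, √247):Q] = 4 (since 129, 247 are distinct squarefree integers > 1 with 31863 not a perfect square). To show equality we compute the minimal polynomial of γ. From γ = √129 + √247: γ^2 = 129 + 2√(31863) + 247 = 376 + 2√(31863), so γ^2 - 376 = 2√(31863); squaring, (γ^2 - 376)^2 = 4·31863, i.e. γ^4 - 752γ^2 + 141376 - 127452 = 0, i.e. γ^4 - 752γ^2 + 13924 = 0. So γ is a root of x^4 - 752x^2 + 13924. This polynomial is irreducible over Q: it has no rational root (each ±√129 ± √247 is irrational), and any factorization into two quadratics over Q would force √(31863) ∈ Q (pairing opposite roots) or √129, √247 ∈ Q (other pairings), all impossible. Hence [Q(γ):Q] = 4 = [Q(√129, √247):Q], so Q(γ) = Q(√129, √247).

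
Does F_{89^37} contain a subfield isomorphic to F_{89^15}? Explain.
No: F_{89^15} is not a subfield of F_{89^37}

F_{p^m} embeds in F_{p^n} iff m | n. Here 15 ∤ 37 (since 37 = 2·15 + 7 with remainder 7 ≠ 0), so F_{89^15} is not a subfield of F_{89^37}. Equivalently: if it were, the tower law would give 15 = [F_{89^15}:F_89] dividing [F_{89^37}:F_89] = 37, contradiction.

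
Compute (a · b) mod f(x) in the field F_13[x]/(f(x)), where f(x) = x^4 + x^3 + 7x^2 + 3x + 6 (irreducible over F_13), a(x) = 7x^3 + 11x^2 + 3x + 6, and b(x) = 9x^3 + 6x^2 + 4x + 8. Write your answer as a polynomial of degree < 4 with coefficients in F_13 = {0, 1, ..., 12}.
a · b ≡ 4x^3 + 9x^2 + 7x + 5 (mod f(x))

Multiply in F_13[x]: a(x)·b(x) = (7x^3 + 11x^2 + 3x + 6)·(9x^3 + 6x^2 + 4x + 8) = 11x^6 + 11x^5 + 4x^4 + 3x^3 + 6x^2 + 9x + 9. This has degree ≥ 4, so divide by f(x) over F_13: 11x^6 + 11x^5 + 4x^4 + 3x^3 + 6x^2 + 9x + 9 = (11x^2 + 5)·(x^4 + x^3 + 7x^2 + 3x + 6) + (4x^3 + 9x^2 + 7x + 5). Hence a·b ≡ 4x^3 + 9x^2 + 7x + 5 (mod f). (F_13[x]/(f) is a field with 13^4 = 28561 elements since f is irreducible of degree 4.)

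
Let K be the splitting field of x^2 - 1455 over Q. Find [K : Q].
[K : Q] = 2

f(x) = x^2 - 1455 factors as (x - √1455)(x + √1455). The splitting field is K = Q(√1455). Since 1455 is squarefree and > 1, it is not a perfect square, so x^2 - 1455 is irreducible over Q and [Q(√1455) : Q] = 2. Hence [K : Q] = 2.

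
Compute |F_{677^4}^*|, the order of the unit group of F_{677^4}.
|F_{677^4}^*| = 210065472240

F_{677^4} has 677^4 = 210065472241 elements; its multiplicative group consists of all nonzero elements, so |F_{677^4}^*| = 210065472241 - 1 = 210065472240. (It is cyclic since any finite subgroup of the multiplicative group of a field is cyclic.)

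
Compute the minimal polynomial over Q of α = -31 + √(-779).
m_α(x) = x^2 + 62x + 1740

From α + 31 = √(-779), squaring gives (α + 31)^2 = -779, i.e. α^2 + 62α + 961 = -779, so α^2 + 62α + 1740 = 0. The discriminant of x^2 + 62x + 1740 is (62)^2 - 4·(1740) = 3844 - 6960 = -3116, and 4·(-779) is not a perfect square in Q since -779 is squarefree and ≠ 1. Hence x^2 + 62x + 1740 is irreducible over Q and is the minimal polynomial of α.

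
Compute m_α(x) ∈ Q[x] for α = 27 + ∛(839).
m_α(x) = x^3 - 81x^2 + 2187x - 20522

Set β = α - 27 = ∛(839), so β^3 = 839. Then (α - 27)^3 - 839 = 0, i.e. α is a root of g(x) = (x - 27)^3 - 839 = x^3 - 81x^2 + 2187x - 20522. Since g(x) = h(x - 27) where h(x) = x^3 - 839, and h is irreducible over Q (because 839 is not a perfect cube, so h has no rational root, and a monic cubic with no rational root is irreducible), g is also irreducible (irreducibility is preserved under the substitution x → x - 27). Hence m_α(x) = x^3 - 81x^2 + 2187x - 20522.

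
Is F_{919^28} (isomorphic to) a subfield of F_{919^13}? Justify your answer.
No: F_{919^28} is not a subfield of F_{919^13}

F_{p^m} embeds in F_{p^n} iff m | n. Here 28 ∤ 13 (since 13 = 0·28 + 13 with remainder 13 ≠ 0), so F_{919^28} is not a subfield of F_{919^13}. Equivalently: if it were, the tower law would give 28 = [F_{919^28}:F_919] dividing [F_{919^13}:F_919] = 13, contradiction.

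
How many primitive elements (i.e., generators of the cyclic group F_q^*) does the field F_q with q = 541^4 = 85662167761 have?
There are φ(85662167760) = 21006397440 primitive elements

F_q^* is cyclic of order q - 1 = 85662167760. A cyclic group of order m has exactly φ(m) generators. Here m = 85662167760 = 2^4 · 3^3 · 5 · 13 · 271 · 11257, so the number of primitive elements is φ(85662167760) = 21006397440.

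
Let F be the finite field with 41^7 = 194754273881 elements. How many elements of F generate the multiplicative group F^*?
There are φ(194754273880) = 76090041216 primitive elements

F_q^* is cyclic of order q - 1 = 194754273880. A cyclic group of order m has exactly φ(m) generators. Here m = 194754273880 = 2^3 · 5 · 43 · 113229229, so the number of primitive elements is φ(194754273880) = 76090041216.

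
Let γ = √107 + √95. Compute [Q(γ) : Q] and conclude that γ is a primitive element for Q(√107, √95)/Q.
[Q(γ) : Q] = 4 (equivalently, Q(γ) = Q(√107, √95))

Obviously Q(γ) ⊆ Q(√107, √95), and [Q(√107, √95):Q] = 4 (since 107, 95 are distinct squarefree integers > 1 with 10165 not a perfect square). To show equality we compute the minimal polynomial of γ. From γ = √107 + √95: γ^2 = 107 + 2√(10165) + 95 = 202 + 2√(10165), so γ^2 - 202 = 2√(10165); squaring, (γ^2 - 202)^2 = 4·10165, i.e. γ^4 - 404γ^2 + 40804 - 40660 = 0, i.e. γ^4 - 404γ^2 + 144 = 0. So γ is a root of x^4 - 404x^2 + 144. This polynomial is irreducible over Q: it has no rational root (each ±√107 ± √95 is irrational), and any factorization into two quadratics over Q would force √(10165) ∈ Q (pairing opposite roots) or √107, √95 ∈ Q (other pairings), all impossible. Hence [Q(γ):Q] = 4 = [Q(√107, √95):Q], so Q(γ) = Q(√107, √95).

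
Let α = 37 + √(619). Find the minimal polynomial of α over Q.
m_α(x) = x^2 - 74x + 750

From α - 37 = √(619), squaring gives (α - 37)^2 = 619, i.e. α^2 - 74α + 1369 = 619, so α^2 - 74α + 750 = 0. The discriminant of x^2 - 74x + 750 is (-74)^2 - 4·(750) = 5476 - 3000 = 2476, and 4·(619) is not a perfect square in Q since 619 is squarefree and ≠ 1. Hence x^2 - 74x + 750 is irreducible over Q and is the minimal polynomial of α.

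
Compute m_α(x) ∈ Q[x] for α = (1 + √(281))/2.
m_α(x) = x^2 - x - 70

From 2α - 1 = √(281), squaring gives (2α - 1)^2 = 281, i.e. 4α^2 - 4α + 1 = 281, so α^2 - α + (1 - 281)/4 = 0. Since 281 ≡ 1 (mod 4), (1 - 281)/4 = -70 ∈ Z. The polynomial x^2 - x - 70 has discriminant 1 - 4·(-70) = 281, which is not a perfect square in Q (d = 281 is squarefree and ≠ 1), so x^2 - x - 70 is irreducible over Q. It is the minimal polynomial of α.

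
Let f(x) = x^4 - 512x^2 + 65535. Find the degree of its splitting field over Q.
[K : Q] = 4

Solving the quadratic in x^2: x^2 = (512 ± √(512^2 - 4·65535))/2 = (512 ± √4)/2 = (512 ± 2)/2, giving x^2 = 255 or x^2 = 257. So f(x) = (x^2 - 255)(x^2 - 257) and the roots of f are ±√255, ±√257. Hence the splitting field is K = Q(√255, √257). Since 255 and 257 are distinct squarefree integers > 1, their product 65535 is not a perfect square, so √257 ∉ Q(√255). By the tower law [K:Q] = [Q(√255,√257):Q(√255)] · [Q(√255):Q] = 2 · 2 = 4.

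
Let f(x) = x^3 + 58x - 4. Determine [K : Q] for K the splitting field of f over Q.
[K : Q] = 6

By the rational root test, any rational root of the monic integer polynomial f(x) = x^3 + 58x - 4 must be an integer dividing the constant term -4, i.e. one of ±{1, 2, 4}. Evaluating: f(1) = 55, f(-1) = -63, f(2) = 120, f(-2) = -128, f(4) = 292, f(-4) = -300; none is 0, so f has no rational root and is therefore irreducible over Q (a cubic with no linear factor over a field is irreducible). For an irreducible cubic, the Galois group is A_3 or S_3 according as the discriminant disc(f) = -4a^3 - 27b^2 = -4·(58)^3 - 27·(-4)^2 = -780880 is or is not a square in Q. Here disc(f) = -780880 is not a perfect square in Q, so the Galois group of f over Q is not contained in A_3 and must be all of S_3. The splitting field has degree |S_3| = 6 over Q, so [K : Q] = 6.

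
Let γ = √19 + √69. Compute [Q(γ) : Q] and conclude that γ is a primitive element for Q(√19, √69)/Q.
[Q(γ) : Q] = 4 (equivalently, Q(γ) = Q(√19, √69))

Obviously Q(γ) ⊆ Q(√19, √69), and [Q(√19, √69):Q] = 4 (since 19, 69 are distinct squarefree integers > 1 with 1311 not a perfect square). To show equality we compute the minimal polynomial of γ. From γ = √19 + √69: γ^2 = 19 + 2√(1311) + 69 = 88 + 2√(1311), so γ^2 - 88 = 2√(1311); squaring, (γ^2 - 88)^2 = 4·1311, i.e. γ^4 - 176γ^2 + 7744 - 5244 = 0, i.e. γ^4 - 176γ^2 + 2500 = 0. So γ is a root of x^4 - 176x^2 + 2500. This polynomial is irreducible over Q: it has no rational root (each ±√19 ± √69 is irrational), and any factorization into two quadratics over Q would force √(1311) ∈ Q (pairing opposite roots) or √19, √69 ∈ Q (other pairings), all impossible. Hence [Q(γ):Q] = 4 = [Q(√19, √69):Q], so Q(γ) = Q(√19, √69).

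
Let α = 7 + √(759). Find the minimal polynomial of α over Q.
m_α(x) = x^2 - 14x - 710

From α - 7 = √(759), squaring gives (α - 7)^2 = 759, i.e. α^2 - 14α + 49 = 759, so α^2 - 14α - 710 = 0. The discriminant of x^2 - 14x - 710 is (-14)^2 - 4·(-710) = 196 + 2840 = 3036, and 4·(759) is not a perfect square in Q since 759 is squarefree and ≠ 1. Hence x^2 - 14x - 710 is irreducible over Q and is the minimal polynomial of α.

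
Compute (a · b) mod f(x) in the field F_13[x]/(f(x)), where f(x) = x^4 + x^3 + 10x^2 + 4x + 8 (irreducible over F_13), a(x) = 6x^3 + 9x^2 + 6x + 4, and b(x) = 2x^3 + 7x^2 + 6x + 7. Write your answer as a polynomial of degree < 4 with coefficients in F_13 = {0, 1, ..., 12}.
a · b ≡ 6x^2 + x + 3 (mod f(x))

Multiply in F_13[x]: a(x)·b(x) = (6x^3 + 9x^2 + 6x + 4)·(2x^3 + 7x^2 + 6x + 7) = 12x^6 + 8x^5 + 7x^4 + 3x^3 + 10x^2 + x + 2. This has degree ≥ 4, so divide by f(x) over F_13: 12x^6 + 8x^5 + 7x^4 + 3x^3 + 10x^2 + x + 2 = (12x^2 + 9x + 8)·(x^4 + x^3 + 10x^2 + 4x + 8) + (6x^2 + x + 3). Hence a·b ≡ 6x^2 + x + 3 (mod f). (F_13[x]/(f) is a field with 13^4 = 28561 elements since f is irreducible of degree 4.)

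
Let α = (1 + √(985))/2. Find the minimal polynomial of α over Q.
m_α(x) = x^2 - x - 246

From 2α - 1 = √(985), squaring gives (2α - 1)^2 = 985, i.e. 4α^2 - 4α + 1 = 985, so α^2 - α + (1 - 985)/4 = 0. Since 985 ≡ 1 (mod 4), (1 - 985)/4 = -246 ∈ Z. The polynomial x^2 - x - 246 has discriminant 1 - 4·(-246) = 985, which is not a perfect square in Q (d = 985 is squarefree and ≠ 1), so x^2 - x - 246 is irreducible over Q. It is the minimal polynomial of α.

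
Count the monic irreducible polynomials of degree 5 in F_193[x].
There are 53557036800 monic irreducible polynomials of degree 5 over F_193

Each element of F_{193^5} that lies in no proper subfield is a root of exactly one monic irreducible of degree 5 over F_193, and each such polynomial has 5 distinct roots in F_{193^5}. By Möbius inversion the count is N_193(5) = (1/5) Σ_{d|5} μ(5/d) · 193^d = (1/5)(μ(5)·193^1 + μ(1)·193^5) = 267785184000/5 = 53557036800.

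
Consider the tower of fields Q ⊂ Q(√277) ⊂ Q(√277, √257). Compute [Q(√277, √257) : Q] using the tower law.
[Q(√277, √257) : Q] = 4

[Q(√277):Q] = 2 (min poly x^2 - 277, irreducible since 277 is squarefree > 1). For the top step, suppose √257 ∈ Q(√277), say √257 = c + d√277 with c, d ∈ Q. Squaring: 257 = c^2 + 277d^2 + 2cd√277. Since √277 ∉ Q this forces 2cd = 0. If d = 0 then √257 = c ∈ Q, contradicting 257 squarefree > 1. If c = 0 then 257 = 277d^2, so 277·257 = (277d)^2 is a perfect square in Q — but 277·257 = 71189 is not a perfect square (since 277 and 257 are distinct squarefree integers). Contradiction. Hence √257 ∉ Q(√277), so x^2 - 257 stays irreducible over Q(√277) and [Q(√277, √257) : Q(√277)] = 2. By the tower law, [Q(√277, √257) : Q] = 2 · 2 = 4.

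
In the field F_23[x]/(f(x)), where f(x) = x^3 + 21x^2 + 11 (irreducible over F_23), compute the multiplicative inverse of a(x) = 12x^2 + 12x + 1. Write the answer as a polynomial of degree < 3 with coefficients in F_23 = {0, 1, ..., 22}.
a(x)^(-1) ≡ 22x^2 + 19x + 20 (mod f(x))

Since f is irreducible over F_23, F_23[x]/(f) is a field and a(x) ≠ 0 has an inverse. Apply the extended Euclidean algorithm to f(x) and a(x) in F_23[x]: f(x) = (2x + 17)·a(x) + (x + 17);  a(x) = (12x + 15)·(x + 17) + (22). The last nonzero remainder is the constant 22 = gcd(f, a) in F_23. Back-substituting through the division chain expresses 22 = s(x)·a(x) + t(x)·f(x) with s(x) ≡ x^2 + 4x + 3 (mod f), so (x^2 + 4x + 3)·a(x) ≡ 22 (mod f). Multiplying by 22^(-1) ≡ 22 in F_23 gives a(x)^(-1) ≡ 22·(x^2 + 4x + 3) ≡ 22x^2 + 19x + 20 (mod f). Check: (12x^2 + 12x + 1)·(22x^2 + 19x + 20) = 11x^4 + 9x^3 + 7x^2 + 6x + 20 ≡ 1 (mod x^3 + 21x^2 + 11).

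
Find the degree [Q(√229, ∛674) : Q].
[Q(√229, ∛674) : Q] = 6

Let L = Q(√229, ∛674). Since Q(√229) ⊂ L and [Q(√229):Q] = 2, the tower law gives 2 | [L:Q]. Likewise Q(∛674) ⊂ L with [Q(∛674):Q] = 3 (because 674 is not a perfect cube), so 3 | [L:Q]. As gcd(2,3) = 1, [L:Q] is divisible by 6. Conversely L is generated over Q by √229 and ∛674, so [L:Q] ≤ 2·3 = 6. Therefore [Q(√229, ∛674) : Q] = 6.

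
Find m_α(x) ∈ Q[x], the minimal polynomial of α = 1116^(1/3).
m_α(x) = x^3 - 1116

α satisfies α^3 = 1116, so x^3 - 1116 annihilates α. By the rational root test, a rational root p/q (in lowest terms) of x^3 - 1116 would satisfy p^3 = 1116 q^3, forcing q = 1 and p^3 = 1116; but 1116 is not a perfect cube, contradiction. A monic cubic over Q with no rational root is irreducible (any nontrivial factorization would include a linear factor). Hence x^3 - 1116 is the minimal polynomial of α, and in particular [Q(α):Q] = 3.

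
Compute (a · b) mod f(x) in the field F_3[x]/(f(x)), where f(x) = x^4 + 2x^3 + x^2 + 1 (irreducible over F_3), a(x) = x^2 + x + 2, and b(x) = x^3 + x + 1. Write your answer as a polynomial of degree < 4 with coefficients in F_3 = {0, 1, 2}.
a · b ≡ x^3 + 2x (mod f(x))

Multiply in F_3[x]: a(x)·b(x) = (x^2 + x + 2)·(x^3 + x + 1) = x^5 + x^4 + 2x^2 + 2. This has degree ≥ 4, so divide by f(x) over F_3: x^5 + x^4 + 2x^2 + 2 = (x + 2)·(x^4 + 2x^3 + x^2 + 1) + (x^3 + 2x). Hence a·b ≡ x^3 + 2x (mod f). (F_3[x]/(f) is a field with 3^4 = 81 elements since f is irreducible of degree 4.)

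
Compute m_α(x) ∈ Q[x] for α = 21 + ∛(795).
m_α(x) = x^3 - 63x^2 + 1323x - 10056

Set β = α - 21 = ∛(795), so β^3 = 795. Then (α - 21)^3 - 795 = 0, i.e. α is a root of g(x) = (x - 21)^3 - 795 = x^3 - 63x^2 + 1323x - 10056. Since g(x) = h(x - 21) where h(x) = x^3 - 795, and h is irreducible over Q (because 795 is not a perfect cube, so h has no rational root, and a monic cubic with no rational root is irreducible), g is also irreducible (irreducibility is preserved under the substitution x → x - 21). Hence m_α(x) = x^3 - 63x^2 + 1323x - 10056.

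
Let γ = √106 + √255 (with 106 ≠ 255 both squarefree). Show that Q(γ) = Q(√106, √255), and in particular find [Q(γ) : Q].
[Q(γ) : Q] = 4 (equivalently, Q(γ) = Q(√106, √255))

Obviously Q(γ) ⊆ Q(√106, √255), and [Q(√106, √255):Q] = 4 (since 106, 255 are distinct squarefree integers > 1 with 27030 not a perfect square). To show equality we compute the minimal polynomial of γ. From γ = √106 + √255: γ^2 = 106 + 2√(27030) + 255 = 361 + 2√(27030), so γ^2 - 361 = 2√(27030); squaring, (γ^2 - 361)^2 = 4·27030, i.e. γ^4 - 722γ^2 + 130321 - 108120 = 0, i.e. γ^4 - 722γ^2 + 22201 = 0. So γ is a root of x^4 - 722x^2 + 22201. This polynomial is irreducible over Q: it has no rational root (each ±√106 ± √255 is irrational), and any factorization into two quadratics over Q would force √(27030) ∈ Q (pairing opposite roots) or √106, √255 ∈ Q (other pairings), all impossible. Hence [Q(γ):Q] = 4 = [Q(√106, √255):Q], so Q(γ) = Q(√106, √255).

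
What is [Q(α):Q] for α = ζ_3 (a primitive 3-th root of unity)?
[Q(α):Q] = 2

The minimal polynomial of ζ_3 over Q is the 3-th cyclotomic polynomial Φ_3(x), which is irreducible over Q and has degree φ(3) = 2. Hence [Q(α):Q] = φ(3) = 2.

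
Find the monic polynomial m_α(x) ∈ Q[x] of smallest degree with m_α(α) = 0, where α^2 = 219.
m_α(x) = x^2 - 219

α satisfies α^2 - 219 = 0, so x^2 - 219 annihilates α. Since d = 219 is squarefree and ≠ 1, it is not a perfect square in Q, so x^2 - 219 has no rational root and is therefore irreducible over Q (a degree-2 polynomial over a field is irreducible iff it has no root). Hence m_α(x) = x^2 - 219.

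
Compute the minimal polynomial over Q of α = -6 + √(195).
m_α(x) = x^2 + 12x - 159

From α + 6 = √(195), squaring gives (α + 6)^2 = 195, i.e. α^2 + 12α + 36 = 195, so α^2 + 12α - 159 = 0. The discriminant of x^2 + 12x - 159 is (12)^2 - 4·(-159) = 144 + 636 = 780, and 4·(195) is not a perfect square in Q since 195 is squarefree and ≠ 1. Hence x^2 + 12x - 159 is irreducible over Q and is the minimal polynomial of α.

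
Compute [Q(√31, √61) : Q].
[Q(√31, √61) : Q] = 4

[Q(√31):Q] = 2 (min poly x^2 - 31, irreducible since 31 is squarefree > 1). For the top step, suppose √61 ∈ Q(√31), say √61 = c + d√31 with c, d ∈ Q. Squaring: 61 = c^2 + 31d^2 + 2cd√31. Since √31 ∉ Q this forces 2cd = 0. If d = 0 then √61 = c ∈ Q, contradicting 61 squarefree > 1. If c = 0 then 61 = 31d^2, so 31·61 = (31d)^2 is a perfect square in Q — but 31·61 = 1891 is not a perfect square (since 31 and 61 are distinct squarefree integers). Contradiction. Hence √61 ∉ Q(√31), so x^2 - 61 stays irreducible over Q(√31) and [Q(√31, √61) : Q(√31)] = 2. By the tower law, [Q(√31, √61) : Q] = 2 · 2 = 4.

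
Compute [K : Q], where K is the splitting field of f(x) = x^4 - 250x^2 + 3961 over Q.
[K : Q] = 4

Solving the quadratic in x^2: x^2 = (250 ± √(250^2 - 4·3961))/2 = (250 ± √46656)/2 = (250 ± 216)/2, giving x^2 = 233 or x^2 = 17. So f(x) = (x^2 - 233)(x^2 - 17) and the roots of f are ±√233, ±√17. Hence the splitting field is K = Q(√233, √17). Since 233 and 17 are distinct squarefree integers > 1, their product 3961 is not a perfect square, so √17 ∉ Q(√233). By the tower law [K:Q] = [Q(√233,√17):Q(√233)] · [Q(√233):Q] = 2 · 2 = 4.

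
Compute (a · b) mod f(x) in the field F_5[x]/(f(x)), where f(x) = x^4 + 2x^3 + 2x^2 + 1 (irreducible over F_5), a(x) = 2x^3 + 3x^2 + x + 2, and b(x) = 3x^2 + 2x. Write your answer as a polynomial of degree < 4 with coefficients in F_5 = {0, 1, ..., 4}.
a · b ≡ x^2 + 3x + 4 (mod f(x))

Multiply in F_5[x]: a(x)·b(x) = (2x^3 + 3x^2 + x + 2)·(3x^2 + 2x) = x^5 + 3x^4 + 4x^3 + 3x^2 + 4x. This has degree ≥ 4, so divide by f(x) over F_5: x^5 + 3x^4 + 4x^3 + 3x^2 + 4x = (x + 1)·(x^4 + 2x^3 + 2x^2 + 1) + (x^2 + 3x + 4). Hence a·b ≡ x^2 + 3x + 4 (mod f). (F_5[x]/(f) is a field with 5^4 = 625 elements since f is irreducible of degree 4.)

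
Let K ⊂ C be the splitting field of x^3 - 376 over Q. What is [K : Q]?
[K : Q] = 6

The roots of x^3 - 376 are ∛376, ω∛376, ω^2∛376 where ω = e^(2πi/3) is a primitive cube root of unity, so K = Q(∛376, ω). Now [Q(∛376):Q] = 3 (since 376 is not a perfect cube, x^3 - 376 is irreducible) and [Q(ω):Q] = 2. Both 2 and 3 divide [K:Q], and [K:Q] ≤ 3·2 = 6, so [K:Q] = 6. (Equivalently: Q(∛376) ⊂ R but ω ∉ R, so [K : Q(∛376)] = 2.)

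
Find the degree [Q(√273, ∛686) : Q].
[Q(√273, ∛686) : Q] = 6

Let L = Q(√273, ∛686). Since Q(√273) ⊂ L and [Q(√273):Q] = 2, the tower law gives 2 | [L:Q]. Likewise Q(∛686) ⊂ L with [Q(∛686):Q] = 3 (because 686 is not a perfect cube), so 3 | [L:Q]. As gcd(2,3) = 1, [L:Q] is divisible by 6. Conversely L is generated over Q by √273 and ∛686, so [L:Q] ≤ 2·3 = 6. Therefore [Q(√273, ∛686) : Q] = 6.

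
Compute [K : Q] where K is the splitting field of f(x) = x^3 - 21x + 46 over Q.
[K : Q] = 6

By the rational root test, any rational root of the monic integer polynomial f(x) = x^3 - 21x + 46 must be an integer dividing the constant term 46, i.e. one of ±{1, 2, 23, 46}. Evaluating: f(1) = 26, f(-1) = 66, f(2) = 12, f(-2) = 80, f(23) = 11730, f(-23) = -11638, f(46) = 96416, f(-46) = -96324; none is 0, so f has no rational root and is therefore irreducible over Q (a cubic with no linear factor over a field is irreducible). For an irreducible cubic, the Galois group is A_3 or S_3 according as the discriminant disc(f) = -4a^3 - 27b^2 = -4·(-21)^3 - 27·(46)^2 = -20088 is or is not a square in Q. Here disc(f) = -20088 is not a perfect square in Q, so the Galois group of f over Q is not contained in A_3 and must be all of S_3. The splitting field has degree |S_3| = 6 over Q, so [K : Q] = 6.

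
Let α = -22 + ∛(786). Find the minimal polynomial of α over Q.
m_α(x) = x^3 + 66x^2 + 1452x + 9862

Set β = α + 22 = ∛(786), so β^3 = 786. Then (α + 22)^3 - 786 = 0, i.e. α is a root of g(x) = (x + 22)^3 - 786 = x^3 + 66x^2 + 1452x + 9862. Since g(x) = h(x + 22) where h(x) = x^3 - 786, and h is irreducible over Q (because 786 is not a perfect cube, so h has no rational root, and a monic cubic with no rational root is irreducible), g is also irreducible (irreducibility is preserved under the substitution x → x + 22). Hence m_α(x) = x^3 + 66x^2 + 1452x + 9862.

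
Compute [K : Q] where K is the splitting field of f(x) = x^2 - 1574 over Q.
[K : Q] = 2

f(x) = x^2 - 1574 factors as (x - √1574)(x + √1574). The splitting field is K = Q(√1574). Since 1574 is squarefree and > 1, it is not a perfect square, so x^2 - 1574 is irreducible over Q and [Q(√1574) : Q] = 2. Hence [K : Q] = 2.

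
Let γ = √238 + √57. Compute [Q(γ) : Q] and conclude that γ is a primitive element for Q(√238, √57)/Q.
[Q(γ) : Q] = 4 (equivalently, Q(γ) = Q(√238, √57))

Obviously Q(γ) ⊆ Q(√238, √57), and [Q(√238, √57):Q] = 4 (since 238, 57 are distinct squarefree integers > 1 with 13566 not a perfect square). To show equality we compute the minimal polynomial of γ. From γ = √238 + √57: γ^2 = 238 + 2√(13566) + 57 = 295 + 2√(13566), so γ^2 - 295 = 2√(13566); squaring, (γ^2 - 295)^2 = 4·13566, i.e. γ^4 - 590γ^2 + 87025 - 54264 = 0, i.e. γ^4 - 590γ^2 + 32761 = 0. So γ is a root of x^4 - 590x^2 + 32761. This polynomial is irreducible over Q: it has no rational root (each ±√238 ± √57 is irrational), and any factorization into two quadratics over Q would force √(13566) ∈ Q (pairing opposite roots) or √238, √57 ∈ Q (other pairings), all impossible. Hence [Q(γ):Q] = 4 = [Q(√238, √57):Q], so Q(γ) = Q(√238, √57).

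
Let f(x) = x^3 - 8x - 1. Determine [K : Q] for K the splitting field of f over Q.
[K : Q] = 6

By the rational root test, any rational root of the monic integer polynomial f(x) = x^3 - 8x - 1 must be an integer dividing the constant term -1, i.e. one of ±{1}. Evaluating: f(1) = -8, f(-1) = 6; none is 0, so f has no rational root and is therefore irreducible over Q (a cubic with no linear factor over a field is irreducible). For an irreducible cubic, the Galois group is A_3 or S_3 according as the discriminant disc(f) = -4a^3 - 27b^2 = -4·(-8)^3 - 27·(-1)^2 = 2021 is or is not a square in Q. Here disc(f) = 2021 is not a perfect square in Q, so the Galois group of f over Q is not contained in A_3 and must be all of S_3. The splitting field has degree |S_3| = 6 over Q, so [K : Q] = 6.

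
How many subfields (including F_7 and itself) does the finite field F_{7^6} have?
F_{7^6} has 4 subfields

The subfields of F_{p^n} are exactly the fields F_{p^d} for d | n (each is the fixed field of the unique index-d subgroup of Gal(F_{p^n}/F_p) ≅ Z/nZ). The divisors of n = 6 are {1, 2, 3, 6}, giving 4 subfields: F_{7^1}, F_{7^2}, F_{7^3}, F_{7^6}.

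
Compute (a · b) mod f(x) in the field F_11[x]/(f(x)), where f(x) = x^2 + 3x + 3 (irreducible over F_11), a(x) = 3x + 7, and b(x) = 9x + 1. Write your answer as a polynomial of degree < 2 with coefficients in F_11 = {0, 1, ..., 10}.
a · b ≡ 7x + 3 (mod f(x))

Multiply in F_11[x]: a(x)·b(x) = (3x + 7)·(9x + 1) = 5x^2 + 7. This has degree ≥ 2, so divide by f(x) over F_11: 5x^2 + 7 = (5)·(x^2 + 3x + 3) + (7x + 3). Hence a·b ≡ 7x + 3 (mod f). (F_11[x]/(f) is a field with 11^2 = 121 elements since f is irreducible of degree 2.)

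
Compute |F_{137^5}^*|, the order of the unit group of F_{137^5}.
|F_{137^5}^*| = 48261724456

F_{137^5} has 137^5 = 48261724457 elements; its multiplicative group consists of all nonzero elements, so |F_{137^5}^*| = 48261724457 - 1 = 48261724456. (It is cyclic since any finite subgroup of the multiplicative group of a field is cyclic.)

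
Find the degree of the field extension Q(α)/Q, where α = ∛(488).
[Q(α):Q] = 3

The minimal polynomial of α is x^3 - 488, irreducible over Q since 488 is not a perfect cube (so x^3 - 488 has no rational root). Hence [Q(α):Q] = deg(m_α) = 3.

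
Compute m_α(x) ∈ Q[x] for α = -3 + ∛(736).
m_α(x) = x^3 + 9x^2 + 27x - 709

Set β = α + 3 = ∛(736), so β^3 = 736. Then (α + 3)^3 - 736 = 0, i.e. α is a root of g(x) = (x + 3)^3 - 736 = x^3 + 9x^2 + 27x - 709. Since g(x) = h(x + 3) where h(x) = x^3 - 736, and h is irreducible over Q (because 736 is not a perfect cube, so h has no rational root, and a monic cubic with no rational root is irreducible), g is also irreducible (irreducibility is preserved under the substitution x → x + 3). Hence m_α(x) = x^3 + 9x^2 + 27x - 709.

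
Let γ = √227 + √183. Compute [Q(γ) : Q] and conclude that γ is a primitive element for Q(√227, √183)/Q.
[Q(γ) : Q] = 4 (equivalently, Q(γ) = Q(√227, √183))

Obviously Q(γ) ⊆ Q(√227, √183), and [Q(√227, √183):Q] = 4 (since 227, 183 are distinct squarefree integers > 1 with 41541 not a perfect square). To show equality we compute the minimal polynomial of γ. From γ = √227 + √183: γ^2 = 227 + 2√(41541) + 183 = 410 + 2√(41541), so γ^2 - 410 = 2√(41541); squaring, (γ^2 - 410)^2 = 4·41541, i.e. γ^4 - 820γ^2 + 168100 - 166164 = 0, i.e. γ^4 - 820γ^2 + 1936 = 0. So γ is a root of x^4 - 820x^2 + 1936. This polynomial is irreducible over Q: it has no rational root (each ±√227 ± √183 is irrational), and any factorization into two quadratics over Q would force √(41541) ∈ Q (pairing opposite roots) or √227, √183 ∈ Q (other pairings), all impossible. Hence [Q(γ):Q] = 4 = [Q(√227, √183):Q], so Q(γ) = Q(√227, √183).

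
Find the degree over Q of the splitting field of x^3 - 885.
[K : Q] = 6

The roots of x^3 - 885 are ∛885, ω∛885, ω^2∛885 where ω = e^(2πi/3) is a primitive cube root of unity, so K = Q(∛885, ω). Now [Q(∛885):Q] = 3 (since 885 is not a perfect cube, x^3 - 885 is irreducible) and [Q(ω):Q] = 2. Both 2 and 3 divide [K:Q], and [K:Q] ≤ 3·2 = 6, so [K:Q] = 6. (Equivalently: Q(∛885) ⊂ R but ω ∉ R, so [K : Q(∛885)] = 2.)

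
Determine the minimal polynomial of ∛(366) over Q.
m_α(x) = x^3 - 366

α satisfies α^3 = 366, so x^3 - 366 annihilates α. By the rational root test, a rational root p/q (in lowest terms) of x^3 - 366 would satisfy p^3 = 366 q^3, forcing q = 1 and p^3 = 366; but 366 is not a perfect cube, contradiction. A monic cubic over Q with no rational root is irreducible (any nontrivial factorization would include a linear factor). Hence x^3 - 366 is the minimal polynomial of α, and in particular [Q(α):Q] = 3.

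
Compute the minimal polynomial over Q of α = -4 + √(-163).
m_α(x) = x^2 + 8x + 179

From α + 4 = √(-163), squaring gives (α + 4)^2 = -163, i.e. α^2 + 8α + 16 = -163, so α^2 + 8α + 179 = 0. The discriminant of x^2 + 8x + 179 is (8)^2 - 4·(179) = 64 - 716 = -652, and 4·(-163) is not a perfect square in Q since -163 is squarefree and ≠ 1. Hence x^2 + 8x + 179 is irreducible over Q and is the minimal polynomial of α.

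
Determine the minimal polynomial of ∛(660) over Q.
m_α(x) = x^3 - 660

α satisfies α^3 = 660, so x^3 - 660 annihilates α. By the rational root test, a rational root p/q (in lowest terms) of x^3 - 660 would satisfy p^3 = 660 q^3, forcing q = 1 and p^3 = 660; but 660 is not a perfect cube, contradiction. A monic cubic over Q with no rational root is irreducible (any nontrivial factorization would include a linear factor). Hence x^3 - 660 is the minimal polynomial of α, and in particular [Q(α):Q] = 3.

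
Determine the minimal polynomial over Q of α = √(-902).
m_α(x) = x^2 + 902

α satisfies α^2 + 902 = 0, so x^2 + 902 annihilates α. Since d = -902 is squarefree and ≠ 1, it is not a perfect square in Q, so x^2 + 902 has no rational root and is therefore irreducible over Q (a degree-2 polynomial over a field is irreducible iff it has no root). Hence m_α(x) = x^2 + 902.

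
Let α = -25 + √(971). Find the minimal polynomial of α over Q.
m_α(x) = x^2 + 50x - 346

From α + 25 = √(971), squaring gives (α + 25)^2 = 971, i.e. α^2 + 50α + 625 = 971, so α^2 + 50α - 346 = 0. The discriminant of x^2 + 50x - 346 is (50)^2 - 4·(-346) = 2500 + 1384 = 3884, and 4·(971) is not a perfect square in Q since 971 is squarefree and ≠ 1. Hence x^2 + 50x - 346 is irreducible over Q and is the minimal polynomial of α.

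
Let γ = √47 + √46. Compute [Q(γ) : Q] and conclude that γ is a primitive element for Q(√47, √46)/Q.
[Q(γ) : Q] = 4 (equivalently, Q(γ) = Q(√47, √46))

Obviously Q(γ) ⊆ Q(√47, √46), and [Q(√47, √46):Q] = 4 (since 47, 46 are distinct squarefree integers > 1 with 2162 not a perfect square). To show equality we compute the minimal polynomial of γ. From γ = √47 + √46: γ^2 = 47 + 2√(2162) + 46 = 93 + 2√(2162), so γ^2 - 93 = 2√(2162); squaring, (γ^2 - 93)^2 = 4·2162, i.e. γ^4 - 186γ^2 + 8649 - 8648 = 0, i.e. γ^4 - 186γ^2 + 1 = 0. So γ is a root of x^4 - 186x^2 + 1. This polynomial is irreducible over Q: it has no rational root (each ±√47 ± √46 is irrational), and any factorization into two quadratics over Q would force √(2162) ∈ Q (pairing opposite roots) or √47, √46 ∈ Q (other pairings), all impossible. Hence [Q(γ):Q] = 4 = [Q(√47, √46):Q], so Q(γ) = Q(√47, √46).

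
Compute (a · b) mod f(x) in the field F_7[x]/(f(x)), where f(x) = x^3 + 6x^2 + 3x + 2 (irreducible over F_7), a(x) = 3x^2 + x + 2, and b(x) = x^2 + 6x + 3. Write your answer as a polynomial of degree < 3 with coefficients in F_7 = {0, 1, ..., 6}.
a · b ≡ 2x^2 + 6x + 4 (mod f(x))

Multiply in F_7[x]: a(x)·b(x) = (3x^2 + x + 2)·(x^2 + 6x + 3) = 3x^4 + 5x^3 + 3x^2 + x + 6. This has degree ≥ 3, so divide by f(x) over F_7: 3x^4 + 5x^3 + 3x^2 + x + 6 = (3x + 1)·(x^3 + 6x^2 + 3x + 2) + (2x^2 + 6x + 4). Hence a·b ≡ 2x^2 + 6x + 4 (mod f). (F_7[x]/(f) is a field with 7^3 = 343 elements since f is irreducible of degree 3.)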